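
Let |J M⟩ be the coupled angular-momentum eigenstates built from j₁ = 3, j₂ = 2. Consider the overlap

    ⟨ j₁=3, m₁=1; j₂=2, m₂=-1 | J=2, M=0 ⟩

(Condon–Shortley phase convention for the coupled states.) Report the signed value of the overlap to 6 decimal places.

j₁+j₂−J=3  J+j₁−j₂=3  J−j₁+j₂=1  j₁+j₂+J+1=8
(j₁±m₁, j₂±m₂, J±M) = (4,2,1,3,2,2)
P² = 36/7
sum k=0..1:
  [0] +1/12 = 1/12
  [1] −1/4 = -1/4
S = -1/6
C² = P²·S² = 1/7 ; C = -0.377964

-0.377964  (= −√(1/7))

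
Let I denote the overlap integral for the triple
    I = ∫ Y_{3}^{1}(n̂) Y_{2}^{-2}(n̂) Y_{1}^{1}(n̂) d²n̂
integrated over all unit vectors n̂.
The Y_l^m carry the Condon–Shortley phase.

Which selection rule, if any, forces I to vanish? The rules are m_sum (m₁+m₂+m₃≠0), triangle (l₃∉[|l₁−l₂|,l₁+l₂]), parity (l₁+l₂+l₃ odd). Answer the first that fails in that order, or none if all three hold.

none

m₁+m₂+m₃ = 1 − 2 + 1 = 0  ✓
triangle: |3−2|=1 ≤ l₃=1 ≤ 3+2=5  ✓
parity: l₁+l₂+l₃ = 6 is even  ✓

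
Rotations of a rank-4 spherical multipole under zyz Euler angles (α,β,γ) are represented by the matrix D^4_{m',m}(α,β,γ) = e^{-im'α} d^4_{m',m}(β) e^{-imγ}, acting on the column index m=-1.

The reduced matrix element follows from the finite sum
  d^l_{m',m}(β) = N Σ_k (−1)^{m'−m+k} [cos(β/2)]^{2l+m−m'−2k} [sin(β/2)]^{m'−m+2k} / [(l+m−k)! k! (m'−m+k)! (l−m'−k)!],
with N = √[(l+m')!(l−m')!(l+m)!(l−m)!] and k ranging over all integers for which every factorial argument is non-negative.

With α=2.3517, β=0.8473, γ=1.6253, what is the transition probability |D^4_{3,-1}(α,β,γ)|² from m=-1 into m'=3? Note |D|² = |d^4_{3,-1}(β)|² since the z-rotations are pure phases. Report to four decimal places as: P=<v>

D^4_{3,-1}(2.3517,0.8473,1.6253) = e^{-i·3·2.3517}·d^4_{3,-1}(0.8473)·e^{-i·-1·1.6253}. Compute d first:
Half-angle: c=0.911595, s=0.411091. N=√(5040·1·6·120)=1904.940944
The bounds max(0,m−m')=0 and min(l+m,l−m')=1 give 2 terms
  k=0: (−1)^4·1904.9409/(144)·0.9116^4·0.4111^4 = +0.260901
  k=1: (−1)^5·1904.9409/(240)·0.9116^2·0.4111^6 = -0.031835
d^4_{3,-1}(0.8473) = +0.260901 -0.031835 = +0.229066
|D^4_{3,-1}|² = |d^4_{3,-1}(β)|² = (+0.229066)² = 0.052471 (the z-rotation phases have unit modulus)

P=0.0525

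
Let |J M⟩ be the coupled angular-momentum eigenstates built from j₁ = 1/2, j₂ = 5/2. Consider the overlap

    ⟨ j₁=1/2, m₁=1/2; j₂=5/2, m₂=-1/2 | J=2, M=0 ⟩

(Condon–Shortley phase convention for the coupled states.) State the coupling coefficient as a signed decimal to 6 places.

j₁+j₂−J=1  J+j₁−j₂=0  J−j₁+j₂=4  j₁+j₂+J+1=6
(j₁±m₁, j₂±m₂, J±M) = (1,0,2,3,2,2)
P² = 8
sum k=0..0:
  [0] +1/4 = 1/4
S = 1/4
C² = P²·S² = 1/2 ; C = +0.707107

+√(1/2) ≈ +0.707107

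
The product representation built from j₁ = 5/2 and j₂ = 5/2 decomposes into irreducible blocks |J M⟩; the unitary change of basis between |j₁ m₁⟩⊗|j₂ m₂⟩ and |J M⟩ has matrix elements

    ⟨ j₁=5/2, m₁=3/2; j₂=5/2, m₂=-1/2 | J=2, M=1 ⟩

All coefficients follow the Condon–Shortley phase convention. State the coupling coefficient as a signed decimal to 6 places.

−√(1/7) = -0.377964

√[5·3!2!2!/8! · 4!1!2!3!3!1!] = √(36/7)
  +(−1)^0/∏(0,3,1,2,1,0)! = 1/12  (running 1/12)
  +(−1)^1/∏(1,2,0,1,2,1)! = -1/4  (running -1/6)
⟨..|..⟩ = √(36/7)·(-1/6) = -0.377964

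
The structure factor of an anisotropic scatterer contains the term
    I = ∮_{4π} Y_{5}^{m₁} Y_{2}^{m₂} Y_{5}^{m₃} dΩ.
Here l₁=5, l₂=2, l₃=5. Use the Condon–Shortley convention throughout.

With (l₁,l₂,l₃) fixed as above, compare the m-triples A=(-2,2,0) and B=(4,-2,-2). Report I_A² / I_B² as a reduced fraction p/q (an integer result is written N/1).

35/18

l's match ⇒ only the (l;m) 3-j factors differ between A and B.
A: triangle coeff Δ(5,2,5) = 1/38610; Σ_t [2,2]: t=2:+1/2880 = 1/2880; (3j)²=14/429 [(5 2 5; -2 2 0)], sign=-1
B: triangle coeff Δ(5,2,5) = 1/38610; Σ_t [0,0]: t=0:+1/20160 = 1/20160; (3j)²=12/715 [(5 2 5; 4 -2 -2)], sign=-1
I_A²/I_B² = (14/429)/(12/715) = 35/18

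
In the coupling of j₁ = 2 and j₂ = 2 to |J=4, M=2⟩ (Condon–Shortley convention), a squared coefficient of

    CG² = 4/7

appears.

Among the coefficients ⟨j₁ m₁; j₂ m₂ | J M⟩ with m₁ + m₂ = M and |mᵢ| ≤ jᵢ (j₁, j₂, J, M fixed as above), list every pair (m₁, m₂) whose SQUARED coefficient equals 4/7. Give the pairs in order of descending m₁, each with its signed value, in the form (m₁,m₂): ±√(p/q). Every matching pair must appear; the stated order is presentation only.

(1,1): +√(4/7)

Admissible pairs with m₁+m₂ = M = 2: (0,2), (1,1), (2,0)
  (m₁,m₂)=(2,0): CG² = 3/14, CG = +√(3/14)
  (m₁,m₂)=(1,1): CG² = 4/7, CG = +√(4/7)   ← matches the target
  (m₁,m₂)=(0,2): CG² = 3/14, CG = +√(3/14)
Pairs with CG² = 4/7: (1,1): +√(4/7)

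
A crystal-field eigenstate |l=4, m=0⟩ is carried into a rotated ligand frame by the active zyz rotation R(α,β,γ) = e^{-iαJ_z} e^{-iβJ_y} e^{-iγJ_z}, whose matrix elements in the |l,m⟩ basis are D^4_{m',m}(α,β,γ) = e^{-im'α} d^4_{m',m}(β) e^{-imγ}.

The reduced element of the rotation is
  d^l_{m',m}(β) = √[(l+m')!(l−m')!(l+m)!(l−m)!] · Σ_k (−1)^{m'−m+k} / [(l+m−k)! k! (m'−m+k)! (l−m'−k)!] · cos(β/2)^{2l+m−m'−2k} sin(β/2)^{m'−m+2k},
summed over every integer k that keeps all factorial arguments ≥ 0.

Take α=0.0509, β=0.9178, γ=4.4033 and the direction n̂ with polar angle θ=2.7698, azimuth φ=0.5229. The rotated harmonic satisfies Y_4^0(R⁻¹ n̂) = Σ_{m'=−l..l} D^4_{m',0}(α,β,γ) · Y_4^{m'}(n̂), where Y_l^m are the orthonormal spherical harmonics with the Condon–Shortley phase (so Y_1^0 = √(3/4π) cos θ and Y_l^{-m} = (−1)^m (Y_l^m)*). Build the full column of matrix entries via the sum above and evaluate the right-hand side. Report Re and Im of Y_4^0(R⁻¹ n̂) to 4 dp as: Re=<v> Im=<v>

Need the full column D^4_{m',0} for m'=−4..4 at α=0.0509, β=0.9178, γ=4.4033.
cos(β/2)=0.896540, sin(β/2)=0.442962
d^4_{-4,0}: single k=4 term ⇒ +0.208111;  D = +0.203812+0.042079i
d^4_{-3,0}: k∈[3..4] ⇒ +0.595680 -0.145414 = +0.450266;  D = +0.445027+0.068489i
d^4_{-2,0}: k∈[2..4] ⇒ +0.966659 -0.629268 +0.057605 = +0.394996;  D = +0.392951+0.040141i
d^4_{-1,0}: k∈[1..4] ⇒ +0.922296 -1.350875 +0.329768 -0.013417 = -0.112228;  D = -0.112082-0.005710i
d^4_{0,0}: k∈[0..4] ⇒ +0.417406 -1.630317 +0.895464 -0.097154 +0.001482 = -0.413119;  D = -0.413119+0.000000i
d^4_{1,0}: k∈[0..3] ⇒ -0.922296 +1.350875 -0.329768 +0.013417 = +0.112228;  D = +0.112082-0.005710i
d^4_{2,0}: k∈[0..2] ⇒ +0.966659 -0.629268 +0.057605 = +0.394996;  D = +0.392951-0.040141i
d^4_{3,0}: k∈[0..1] ⇒ -0.595680 +0.145414 = -0.450266;  D = -0.445027+0.068489i
d^4_{4,0}: single k=0 term ⇒ +0.208111;  D = +0.203812-0.042079i
Y_4^{m'}(θ=2.7698,φ=0.5229) and Σ D·Y over m':
  (+0.2038+0.0421i)·(-0.0038-0.0067i)  (+0.4450+0.0685i)·(-0.0001+0.0559i)  (+0.3930+0.0401i)·(+0.1123-0.1939i)  (-0.1121-0.0057i)·(-0.4267+0.2460i)  (-0.4131+0.0000i)·(+0.3523+0.0000i)  (+0.1121-0.0057i)·(+0.4267+0.2460i)  (+0.3930-0.0401i)·(+0.1123+0.1939i)  (-0.4450+0.0685i)·(+0.0001+0.0559i)  (+0.2038-0.0421i)·(-0.0038+0.0067i)
Y_4^0(R⁻¹ n̂) = +0.048002-0.000000i

Re=0.0480 Im=0.0000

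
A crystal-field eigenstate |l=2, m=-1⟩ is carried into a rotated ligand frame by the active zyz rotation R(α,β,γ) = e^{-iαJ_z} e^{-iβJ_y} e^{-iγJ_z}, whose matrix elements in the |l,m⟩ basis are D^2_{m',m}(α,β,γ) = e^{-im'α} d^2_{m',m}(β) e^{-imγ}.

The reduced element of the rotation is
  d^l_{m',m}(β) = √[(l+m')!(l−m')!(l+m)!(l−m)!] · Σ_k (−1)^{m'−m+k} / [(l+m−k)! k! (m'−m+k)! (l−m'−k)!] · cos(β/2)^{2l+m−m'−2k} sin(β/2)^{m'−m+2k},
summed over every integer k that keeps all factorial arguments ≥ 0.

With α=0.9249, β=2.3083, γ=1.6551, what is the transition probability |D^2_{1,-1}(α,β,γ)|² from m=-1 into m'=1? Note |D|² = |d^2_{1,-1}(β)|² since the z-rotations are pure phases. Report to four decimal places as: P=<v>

P=0.0832

D^2_{1,-1}(0.9249,2.3083,1.6551) = e^{-i·1·0.9249}·d^2_{1,-1}(2.3083)·e^{-i·-1·1.6551}. Compute d first:
With c≡cos(β/2)=0.404696 and s≡sin(β/2)=0.914451, N=[6·1·1·6]^{1/2}=6.000000
k∈{0,1} keeps every argument non-negative
  k=0: (−1)^2·6.0000/(2)·0.4047^2·0.9145^2 = +0.410866
  k=1: (−1)^3·6.0000/(6)·0.4047^0·0.9145^4 = -0.699266
d^2_{1,-1}(2.3083) = +0.410866 -0.699266 = -0.288400
|D^2_{1,-1}|² = |d^2_{1,-1}(β)|² = (-0.288400)² = 0.083174 (the z-rotation phases have unit modulus)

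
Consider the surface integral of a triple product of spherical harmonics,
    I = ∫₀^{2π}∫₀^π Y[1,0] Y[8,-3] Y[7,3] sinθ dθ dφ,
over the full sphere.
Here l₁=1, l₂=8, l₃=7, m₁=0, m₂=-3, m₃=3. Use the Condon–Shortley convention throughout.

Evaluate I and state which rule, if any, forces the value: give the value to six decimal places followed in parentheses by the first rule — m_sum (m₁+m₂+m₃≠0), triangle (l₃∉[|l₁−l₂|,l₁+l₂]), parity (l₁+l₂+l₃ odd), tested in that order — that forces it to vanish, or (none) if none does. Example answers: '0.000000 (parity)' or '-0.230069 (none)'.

m-sum 0 ✓  L=16 even ✓  7≤7≤9 ✓
Π(2lᵢ+1) = 3×17×15 = 765
triangle coeff Δ(1,8,7) = 1/2040
Σ_t [1,1]: t=1:−1/25401600 = -1/25401600
(3j)²=8/255 [(1 8 7; 0 0 0)], sign=+1
Σ_t [1,1]: t=1:−1/87091200 = -1/87091200
(3j)²=11/408 [(1 8 7; 0 -3 3)], sign=-1
⇒ 4πI² = 11/17
I = (-1)√(11/17/(4π)) = -0.22691696
No selection rule forces the value: the integral is nonzero (none).

-0.226917 (none)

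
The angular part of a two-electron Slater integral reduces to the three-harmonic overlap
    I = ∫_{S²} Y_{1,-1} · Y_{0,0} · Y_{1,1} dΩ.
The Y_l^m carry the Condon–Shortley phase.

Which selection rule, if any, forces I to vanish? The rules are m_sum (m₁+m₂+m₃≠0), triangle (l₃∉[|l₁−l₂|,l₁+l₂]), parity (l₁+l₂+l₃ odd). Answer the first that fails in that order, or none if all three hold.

none

m₁+m₂+m₃ = -1 + 0 + 1 = 0  ✓
triangle: |1−0|=1 ≤ l₃=1 ≤ 1+0=1  ✓
parity: l₁+l₂+l₃ = 2 is even  ✓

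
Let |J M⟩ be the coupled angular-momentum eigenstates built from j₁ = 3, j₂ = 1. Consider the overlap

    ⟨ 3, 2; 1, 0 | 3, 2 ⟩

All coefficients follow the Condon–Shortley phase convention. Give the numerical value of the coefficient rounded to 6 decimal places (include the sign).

√[7·1!5!1!/8! · 5!1!1!1!5!1!] = √(300)
  +(−1)^0/∏(0,1,1,1,4,0)! = 1/24  (running 1/24)
  +(−1)^1/∏(1,0,0,0,5,1)! = -1/120  (running 1/30)
⟨..|..⟩ = √(300)·(1/30) = +0.577350

+0.577350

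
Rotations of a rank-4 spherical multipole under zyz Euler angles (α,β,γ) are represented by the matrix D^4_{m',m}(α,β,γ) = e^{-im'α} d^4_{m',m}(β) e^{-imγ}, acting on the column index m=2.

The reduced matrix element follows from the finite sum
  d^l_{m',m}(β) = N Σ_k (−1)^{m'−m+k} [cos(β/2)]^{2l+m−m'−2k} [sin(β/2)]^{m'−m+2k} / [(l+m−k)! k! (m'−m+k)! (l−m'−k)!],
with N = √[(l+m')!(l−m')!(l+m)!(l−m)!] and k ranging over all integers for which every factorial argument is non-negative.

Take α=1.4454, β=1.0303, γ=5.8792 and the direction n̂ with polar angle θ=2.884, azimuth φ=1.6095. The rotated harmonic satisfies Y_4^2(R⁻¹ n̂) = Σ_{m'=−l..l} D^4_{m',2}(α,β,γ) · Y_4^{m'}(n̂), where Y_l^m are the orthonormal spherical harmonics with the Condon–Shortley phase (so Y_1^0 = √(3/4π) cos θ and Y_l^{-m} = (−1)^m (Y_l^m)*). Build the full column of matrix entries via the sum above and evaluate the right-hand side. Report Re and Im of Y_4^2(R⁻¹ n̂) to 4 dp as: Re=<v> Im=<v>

Re=-0.0854 Im=-0.1064

Need the full column D^4_{m',2} for m'=−4..4 at α=1.4454, β=1.0303, γ=5.8792.
cos(β/2)=0.870219, sin(β/2)=0.492665
d^4_{-4,2}: single k=6 term ⇒ +0.057299;  D = +0.054631+0.017282i
d^4_{-3,2}: k∈[5..6] ⇒ +0.214699 -0.022938 = +0.191761;  D = +0.080250-0.174162i
d^4_{-2,2}: k∈[4..6] ⇒ +0.506773 -0.129942 +0.003471 = +0.380301;  D = -0.322781-0.201101i
d^4_{-1,2}: k∈[3..5] ⇒ +0.843944 -0.405744 +0.026009 = +0.464209;  D = -0.292820+0.360204i
d^4_{0,2}: k∈[2..4] ⇒ +0.999991 -0.854697 +0.102728 = +0.248023;  D = +0.171376+0.179292i
d^4_{1,2}: k∈[1..3] ⇒ +0.789928 -1.265916 +0.270496 = -0.205492;  D = -0.165139+0.122295i
d^4_{2,2}: k∈[0..2] ⇒ +0.328873 -1.264900 +0.506773 = -0.429254;  D = +0.210313+0.374203i
d^4_{3,2}: k∈[0..1] ⇒ -0.696651 +0.669860 = -0.026792;  D = +0.024814-0.010102i
d^4_{4,2}: single k=0 term ⇒ +0.557769;  D = +0.144060+0.538844i
Y_4^{m'}(θ=2.884,φ=1.6095) and Σ D·Y over m':
  (+0.0546+0.0173i)·(+0.0018-0.0003i)  (+0.0803-0.1742i)·(-0.0023-0.0199i)  (-0.3228-0.2011i)·(-0.1200+0.0093i)  (-0.2928+0.3602i)·(+0.0160+0.4129i)  (+0.1714+0.1793i)·(+0.5873+0.0000i)  (-0.1651+0.1223i)·(-0.0160+0.4129i)  (+0.2103+0.3742i)·(-0.1200-0.0093i)  (+0.0248-0.0101i)·(+0.0023-0.0199i)  (+0.1441+0.5388i)·(+0.0018+0.0003i)
Y_4^2(R⁻¹ n̂) = -0.085351-0.106406i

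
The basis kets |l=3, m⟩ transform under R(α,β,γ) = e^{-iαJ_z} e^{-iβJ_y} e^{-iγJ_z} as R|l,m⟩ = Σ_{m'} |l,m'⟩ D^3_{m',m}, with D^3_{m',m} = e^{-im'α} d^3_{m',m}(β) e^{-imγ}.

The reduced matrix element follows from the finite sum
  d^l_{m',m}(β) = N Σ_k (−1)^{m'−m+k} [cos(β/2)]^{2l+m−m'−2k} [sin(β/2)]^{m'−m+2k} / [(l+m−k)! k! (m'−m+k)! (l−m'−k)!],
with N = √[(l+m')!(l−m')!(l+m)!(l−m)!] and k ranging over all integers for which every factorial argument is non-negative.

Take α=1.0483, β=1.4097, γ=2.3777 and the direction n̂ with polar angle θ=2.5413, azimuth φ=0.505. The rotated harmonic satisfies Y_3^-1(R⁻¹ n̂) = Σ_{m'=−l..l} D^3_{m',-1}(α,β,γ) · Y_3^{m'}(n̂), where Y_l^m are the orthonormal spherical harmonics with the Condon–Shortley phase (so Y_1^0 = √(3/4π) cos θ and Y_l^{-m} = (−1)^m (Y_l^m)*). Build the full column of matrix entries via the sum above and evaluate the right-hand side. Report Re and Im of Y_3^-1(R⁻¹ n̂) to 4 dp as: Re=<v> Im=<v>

Re=0.1108 Im=-0.0532

Need the full column D^3_{m',-1} for m'=−3..3 at α=1.0483, β=1.4097, γ=2.3777.
cos(β/2)=0.761709, sin(β/2)=0.647920
d^3_{-3,-1}: single k=2 term ⇒ +0.547323;  D = +0.396499-0.377295i
d^3_{-2,-1}: k∈[1..2] ⇒ +0.525371 -0.760256 = -0.234886;  D = +0.055397+0.228260i
d^3_{-1,-1}: k∈[0..2] ⇒ +0.195314 -1.130545 +0.613499 = -0.321733;  D = +0.308808+0.090275i
d^3_{0,-1}: k∈[0..2] ⇒ -0.575515 +1.249229 -0.301290 = +0.372424;  D = -0.268945+0.257620i
d^3_{1,-1}: k∈[0..2] ⇒ +0.847909 -0.817998 +0.073982 = +0.103893;  D = +0.024837+0.100881i
d^3_{2,-1}: k∈[0..1] ⇒ -0.760256 +0.275039 = -0.485217;  D = -0.466173-0.134605i
d^3_{3,-1}: single k=0 term ⇒ +0.396012;  D = +0.285072-0.274881i
Y_3^{m'}(θ=2.5413,φ=0.505) and Σ D·Y over m':
  (+0.3965-0.3773i)·(+0.0042-0.0751i)  (+0.0554+0.2283i)·(-0.1431+0.2279i)  (+0.3088+0.0903i)·(+0.3842-0.2124i)  (-0.2689+0.2576i)·(-0.1246+0.0000i)  (+0.0248+0.1009i)·(-0.3842-0.2124i)  (-0.4662-0.1346i)·(-0.1431-0.2279i)  (+0.2851-0.2749i)·(-0.0042-0.0751i)
Y_3^-1(R⁻¹ n̂) = +0.110792-0.053181i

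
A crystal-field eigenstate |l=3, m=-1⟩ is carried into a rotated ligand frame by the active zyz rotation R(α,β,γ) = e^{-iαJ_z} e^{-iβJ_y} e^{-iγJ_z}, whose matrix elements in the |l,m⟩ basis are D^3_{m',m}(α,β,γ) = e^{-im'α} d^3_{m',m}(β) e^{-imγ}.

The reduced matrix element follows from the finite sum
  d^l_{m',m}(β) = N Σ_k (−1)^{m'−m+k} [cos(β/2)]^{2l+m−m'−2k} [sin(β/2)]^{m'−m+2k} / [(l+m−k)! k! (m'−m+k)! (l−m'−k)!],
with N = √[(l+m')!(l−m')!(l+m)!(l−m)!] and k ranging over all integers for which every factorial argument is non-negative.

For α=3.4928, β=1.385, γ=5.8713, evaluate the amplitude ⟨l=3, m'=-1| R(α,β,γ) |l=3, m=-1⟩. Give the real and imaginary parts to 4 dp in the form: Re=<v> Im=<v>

D^3_{-1,-1}(3.4928,1.3850,5.8713) = e^{-i·-1·3.4928}·d^3_{-1,-1}(1.3850)·e^{-i·-1·5.8713}. Compute d first:
Half-angle: c=0.769652, s=0.638463. N=√(2·24·2·24)=48.000000
k∈{0,1,2} keeps every argument non-negative
  k=0: (−1)^0·48.0000/(48)·0.7697^6·0.6385^0 = +0.207858
  k=1: (−1)^1·48.0000/(6)·0.7697^4·0.6385^2 = -1.144300
  k=2: (−1)^2·48.0000/(8)·0.7697^2·0.6385^4 = +0.590587
d^3_{-1,-1}(1.3850) = +0.207858 -1.144300 +0.590587 = -0.345855
D = (-0.938958-0.344032i)·(-0.345855)·(+0.916368-0.400338i) = +0.345218-0.020973i

Re=0.3452 Im=-0.0210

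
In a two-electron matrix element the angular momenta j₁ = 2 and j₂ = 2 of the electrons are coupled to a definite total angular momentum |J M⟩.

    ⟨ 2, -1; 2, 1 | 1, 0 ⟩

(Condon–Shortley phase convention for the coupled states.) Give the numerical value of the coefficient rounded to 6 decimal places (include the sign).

j₁+j₂−J=3  J+j₁−j₂=1  J−j₁+j₂=1  j₁+j₂+J+1=6
(j₁±m₁, j₂±m₂, J±M) = (1,3,3,1,1,1)
P² = 9/10
sum k=2..3:
  [2] +1/2 = 1/2
  [3] −1/6 = -1/6
S = 1/3
C² = P²·S² = 1/10 ; C = +0.316228

+√(1/10) ≈ +0.316228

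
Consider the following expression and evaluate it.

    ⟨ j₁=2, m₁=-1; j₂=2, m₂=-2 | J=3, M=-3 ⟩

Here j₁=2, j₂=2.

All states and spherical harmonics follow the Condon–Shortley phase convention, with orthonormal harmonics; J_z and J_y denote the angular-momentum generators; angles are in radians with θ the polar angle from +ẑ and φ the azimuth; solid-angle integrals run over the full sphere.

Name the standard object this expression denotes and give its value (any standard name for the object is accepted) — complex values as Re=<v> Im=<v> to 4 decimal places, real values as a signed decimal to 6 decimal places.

This is a Clebsch–Gordan (vector-coupling) coefficient.
triangle: 1!×3!×3!/8! = 36/40320
(j±m)!: 1!×3!×0!×4!×0!×6! = 103680
prefactor² = (2J+1)×Δ×N² = 648
  k=0: +1/(0!×1!×3!×0!×0!×3!) = 1/36
Σ = 1/36  ⇒  CG² = 648×(1/36)² = 1/2
CG = +√(1/2) = +0.707107

Clebsch–Gordan coefficient, +√(1/2) ≈ +0.707107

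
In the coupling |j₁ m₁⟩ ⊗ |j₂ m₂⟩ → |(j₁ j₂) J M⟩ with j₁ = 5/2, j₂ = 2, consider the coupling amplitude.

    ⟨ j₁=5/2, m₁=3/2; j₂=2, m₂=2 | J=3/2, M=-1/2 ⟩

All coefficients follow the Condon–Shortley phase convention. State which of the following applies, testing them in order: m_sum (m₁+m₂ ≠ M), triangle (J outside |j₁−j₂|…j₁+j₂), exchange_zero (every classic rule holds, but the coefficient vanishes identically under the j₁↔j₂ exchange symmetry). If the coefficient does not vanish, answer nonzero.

m_sum

m-sum: m₁+m₂ = 3/2+2 = 7/2, M = -1/2  ✗ ⇒ coefficient is 0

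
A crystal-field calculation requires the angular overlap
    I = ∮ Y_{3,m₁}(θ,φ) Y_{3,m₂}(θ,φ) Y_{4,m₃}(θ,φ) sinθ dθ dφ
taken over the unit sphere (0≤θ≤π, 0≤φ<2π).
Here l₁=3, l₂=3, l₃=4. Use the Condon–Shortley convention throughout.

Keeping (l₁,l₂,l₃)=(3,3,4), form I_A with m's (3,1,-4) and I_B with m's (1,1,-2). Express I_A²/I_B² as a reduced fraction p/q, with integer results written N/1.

l's match ⇒ only the (l;m) 3-j factors differ between A and B.
A: triangle coeff Δ(3,3,4) = 1/34650; Σ_t [0,0]: t=0:+1/1152 = 1/1152; (3j)²=1/33 [(3 3 4; 3 1 -4)], sign=+1
B: triangle coeff Δ(3,3,4) = 1/34650; Σ_t [0,2]: t=0:+1/192 t=1:−1/36 t=2:+1/192 = -5/288; (3j)²=20/693 [(3 3 4; 1 1 -2)], sign=-1
I_A²/I_B² = (1/33)/(20/693) = 21/20

21/20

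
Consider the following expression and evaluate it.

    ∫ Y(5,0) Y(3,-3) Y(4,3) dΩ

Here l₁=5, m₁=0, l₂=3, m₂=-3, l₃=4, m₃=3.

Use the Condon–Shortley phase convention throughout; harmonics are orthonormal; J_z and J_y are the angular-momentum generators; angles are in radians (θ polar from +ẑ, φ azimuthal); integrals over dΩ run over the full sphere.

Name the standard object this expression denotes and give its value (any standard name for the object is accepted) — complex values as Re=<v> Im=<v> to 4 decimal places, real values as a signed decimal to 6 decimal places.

Gaunt coefficient, -0.098140

This is a Gaunt coefficient — the integral of a triple product of spherical harmonics over the sphere.
Checks pass: Σm=0; 12 even; l₃=4∈[2,8].
(2·5+1)(2·3+1)(2·4+1) = 693
Δ: 4! 6! 2! / 13! → 1/180180
sum: t=1:−1/576 t=2:+1/144 t=3:−1/576 = 1/288
3j²(5 3 4; 0 0 0) = Δ·Π!·Σ² = 20/1001  (sign +1)
sum: t=0:+1/5760 = 1/5760
3j²(5 3 4; 0 -3 3) = Δ·Π!·Σ² = 5/572  (sign -1)
combine: 4πI² = 693·20/1001·5/572 = 225/1859
take √, sign -1: I = -0.09814013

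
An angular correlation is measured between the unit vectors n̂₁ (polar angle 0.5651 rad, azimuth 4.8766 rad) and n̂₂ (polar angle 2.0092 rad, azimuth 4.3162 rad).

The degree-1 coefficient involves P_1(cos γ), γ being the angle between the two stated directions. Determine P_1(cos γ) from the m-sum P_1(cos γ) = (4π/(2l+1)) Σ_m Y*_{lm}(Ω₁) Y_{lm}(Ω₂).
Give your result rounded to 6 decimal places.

Addition theorem: P_1(cos γ) = (4π/3) Σ_m Y*_{lm}(Ω₁) Y_{lm}(Ω₂), m = −1…1:
  term(m=-1) = (0.049023, 0.030762)   from Y*(Ω₁)=(0.030245, -0.182523), Y(Ω₂)=(-0.120719, 0.288589)
  term(m=+0) = (-0.085586, 0.000000)   from Y*(Ω₁)=(0.412642, -0.000000), Y(Ω₂)=(-0.207409, 0.000000)
  term(m=+1) = (0.049023, -0.030762)   from Y*(Ω₁)=(-0.030245, -0.182523), Y(Ω₂)=(0.120719, 0.288589)
Accumulated sum (0.012461, 0.000000); after 4π/(2l+1) scaling, (0.052195, 0.000000) ⇒ P_1 = 0.052195

0.052195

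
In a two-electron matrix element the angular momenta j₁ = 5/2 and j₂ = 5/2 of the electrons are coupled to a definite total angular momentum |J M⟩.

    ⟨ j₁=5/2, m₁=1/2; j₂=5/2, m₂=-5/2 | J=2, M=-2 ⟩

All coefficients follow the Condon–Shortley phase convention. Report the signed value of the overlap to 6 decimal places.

j₁+j₂−J=3  J+j₁−j₂=2  J−j₁+j₂=2  j₁+j₂+J+1=8
(j₁±m₁, j₂±m₂, J±M) = (3,2,0,5,0,4)
P² = 720/7
sum k=0..0:
  [0] +1/24 = 1/24
S = 1/24
C² = P²·S² = 5/28 ; C = +0.422577

+√(5/28) = +0.422577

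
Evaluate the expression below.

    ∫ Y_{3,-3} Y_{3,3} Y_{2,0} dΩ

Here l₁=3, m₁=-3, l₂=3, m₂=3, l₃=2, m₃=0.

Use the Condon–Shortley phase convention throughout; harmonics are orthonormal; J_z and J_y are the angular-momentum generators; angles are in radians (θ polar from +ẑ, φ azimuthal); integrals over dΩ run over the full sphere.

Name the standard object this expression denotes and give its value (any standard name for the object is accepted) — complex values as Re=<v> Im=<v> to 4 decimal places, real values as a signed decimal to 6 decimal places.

This is a Gaunt coefficient — the integral of a triple product of spherical harmonics over the sphere.
Rules hold: Σm=0, L=8 even, 0≤2≤6.
N = 7·7·5 = 245
Δ = 4!·2!·2!/9! = 1/3780
Racah Σ t=1..3: t=1:−1/24 t=2:+1/4 t=3:−1/24 = 1/6
⇒ 3j(3 3 2; 0 0 0)² = 4/105, sgn +1
Racah Σ t=4..4: t=4:+1/96 = 1/96
⇒ 3j(3 3 2; -3 3 0)² = 5/84, sgn +1
4πI² = N·(3j₀)²·(3jₘ)² = 5/9
I = +1·√(0.555556/4π) = 0.21026104

Gaunt coefficient, +0.210261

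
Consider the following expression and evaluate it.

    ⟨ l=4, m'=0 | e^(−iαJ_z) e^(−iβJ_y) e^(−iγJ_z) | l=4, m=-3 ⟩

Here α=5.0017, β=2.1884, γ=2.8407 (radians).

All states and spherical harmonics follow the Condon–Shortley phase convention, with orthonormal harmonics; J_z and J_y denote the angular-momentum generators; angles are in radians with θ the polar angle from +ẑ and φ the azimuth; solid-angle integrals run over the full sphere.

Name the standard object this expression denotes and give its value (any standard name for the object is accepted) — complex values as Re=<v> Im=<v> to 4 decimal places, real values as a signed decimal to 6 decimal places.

This is a Wigner D-matrix element — the rotation-matrix element ⟨l m'| R(α,β,γ) |l m⟩ in the angular-momentum basis.
First d^4_{0,-3}(β=2.1884), then the phase factors e^{-i(0)α} and e^{-i(-3)γ}:
Half-angle: c=0.458757, s=0.888562. N=√(24·24·1·5040)=1703.830978
k: max(0,(-3)−(0))=0 … min(4+(-3),4−(0))=1
  k=0: (−1)^3·1703.8310/(144)·0.4588^5·0.8886^3 = -0.168672
  k=1: (−1)^4·1703.8310/(144)·0.4588^3·0.8886^5 = +0.632777
d^4_{0,-3}(2.1884) = -0.168672 +0.632777 = +0.464106
D = (+1.000000+0.000000i)·(+0.464106)·(-0.619510+0.784989i) = -0.287518+0.364318i

Wigner D-matrix element, Re=-0.2875 Im=0.3643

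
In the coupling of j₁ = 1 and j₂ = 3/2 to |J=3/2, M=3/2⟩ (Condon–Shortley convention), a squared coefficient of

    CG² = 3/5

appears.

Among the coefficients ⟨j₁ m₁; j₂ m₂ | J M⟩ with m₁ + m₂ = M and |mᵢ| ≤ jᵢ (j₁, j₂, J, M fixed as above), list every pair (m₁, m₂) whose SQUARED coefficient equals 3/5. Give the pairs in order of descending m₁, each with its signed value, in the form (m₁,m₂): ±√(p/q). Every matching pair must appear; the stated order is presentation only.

(0,3/2): −√(3/5)

Admissible pairs with m₁+m₂ = M = 3/2: (0,3/2), (1,1/2)
  (m₁,m₂)=(1,1/2): CG² = 2/5, CG = +√(2/5)
  (m₁,m₂)=(0,3/2): CG² = 3/5, CG = −√(3/5)   ← matches the target
Pairs with CG² = 3/5: (0,3/2): −√(3/5)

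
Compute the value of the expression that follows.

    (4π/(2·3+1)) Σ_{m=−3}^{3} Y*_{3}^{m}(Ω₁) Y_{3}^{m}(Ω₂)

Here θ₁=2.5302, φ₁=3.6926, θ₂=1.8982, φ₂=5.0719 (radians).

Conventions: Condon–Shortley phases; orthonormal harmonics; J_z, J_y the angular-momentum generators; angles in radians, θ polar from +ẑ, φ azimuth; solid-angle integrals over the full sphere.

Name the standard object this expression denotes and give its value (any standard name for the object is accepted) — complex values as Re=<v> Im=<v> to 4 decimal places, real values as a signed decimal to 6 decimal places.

Legendre polynomial (addition theorem), -0.426813

This sum is the spherical-harmonic addition theorem: it equals the Legendre polynomial P_l(cos γ) of the angle γ between the two directions.
Addition theorem: P_3(cos γ) = (4π/7) Σ_m Y*_{lm}(Ω₁) Y_{lm}(Ω₂), m = −3…3:
  m=-3: (0.00648 - 0.07864j) × (-0.31215 - 0.16740j) = -0.01519 + 0.02346j  (running Σ = -0.01519 + 0.02346j)
  m=-2: (-0.12458 - 0.24598j) × (0.22172 - 0.19408j) = -0.07536 - 0.03036j  (running Σ = -0.09055 - 0.00690j)
  m=-1: (-0.37183 - 0.22849j) × (-0.05199 - 0.13833j) = -0.01227 + 0.06331j  (running Σ = -0.10283 + 0.05641j)
  m=0: (-0.10774 + 0.00000j) × (0.29797 + 0.00000j) = -0.03210 + 0.00000j  (running Σ = -0.13493 + 0.05641j)
  m=1: (0.37183 - 0.22849j) × (0.05199 - 0.13833j) = -0.01227 - 0.06331j  (running Σ = -0.14720 - 0.00690j)
  m=2: (-0.12458 + 0.24598j) × (0.22172 + 0.19408j) = -0.07536 + 0.03036j  (running Σ = -0.22257 + 0.02346j)
  m=3: (-0.00648 - 0.07864j) × (0.31215 - 0.16740j) = -0.01519 - 0.02346j  (running Σ = -0.23775 + 0.00000j)
Total Σ_m = -0.23775 + 0.00000j. Multiply by 1.795196: -0.42681 + 0.00000j. P_3(cos γ) = -0.426813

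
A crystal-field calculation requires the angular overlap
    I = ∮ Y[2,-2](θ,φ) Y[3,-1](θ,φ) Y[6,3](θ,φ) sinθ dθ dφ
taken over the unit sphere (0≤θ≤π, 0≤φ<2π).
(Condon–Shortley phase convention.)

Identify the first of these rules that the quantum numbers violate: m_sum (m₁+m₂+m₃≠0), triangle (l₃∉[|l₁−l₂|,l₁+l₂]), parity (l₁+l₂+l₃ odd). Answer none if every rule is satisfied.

triangle

m₁+m₂+m₃ = -2 − 1 + 3 = 0  ✓
triangle: need |l₁−l₂| ≤ l₃ ≤ l₁+l₂ = [1,5]; l₃=6 is outside  ✗
parity: l₁+l₂+l₃ = 11 is odd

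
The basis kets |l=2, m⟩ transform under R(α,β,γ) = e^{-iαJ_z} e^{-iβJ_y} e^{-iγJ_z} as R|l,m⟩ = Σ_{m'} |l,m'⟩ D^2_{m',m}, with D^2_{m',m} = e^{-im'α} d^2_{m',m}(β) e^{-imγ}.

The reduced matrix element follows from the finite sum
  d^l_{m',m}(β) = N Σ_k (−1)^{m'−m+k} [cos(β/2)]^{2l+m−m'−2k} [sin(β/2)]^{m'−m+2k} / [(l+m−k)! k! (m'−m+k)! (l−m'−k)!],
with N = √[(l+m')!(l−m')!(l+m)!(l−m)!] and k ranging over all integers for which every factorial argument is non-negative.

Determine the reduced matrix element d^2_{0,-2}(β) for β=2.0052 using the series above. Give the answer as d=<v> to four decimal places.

d=0.5039

d^2_{0,-2}(β=2.0052) via the finite sum:
c=cos(2.005200/2)=0.538113, s=sin(2.005200/2)=0.842873; N=√[2·2·1·24]=9.797959
k∈{0} keeps every argument non-negative
  k=0: (−1)^2·9.7980/(4)·0.5381^2·0.8429^2 = +0.503902
d^2_{0,-2}(2.0052) = +0.503902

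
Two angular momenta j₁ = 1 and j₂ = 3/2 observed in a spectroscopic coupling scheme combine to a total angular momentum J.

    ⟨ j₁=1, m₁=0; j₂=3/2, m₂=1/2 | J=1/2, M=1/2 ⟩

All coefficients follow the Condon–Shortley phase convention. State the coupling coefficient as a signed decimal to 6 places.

−√(1/3) = -0.577350

√[2·2!0!1!/4! · 1!1!2!1!1!0!] = √(1/3)
  +(−1)^1/∏(1,1,0,1,0,0)! = -1  (running -1)
⟨..|..⟩ = √(1/3)·(-1) = -0.577350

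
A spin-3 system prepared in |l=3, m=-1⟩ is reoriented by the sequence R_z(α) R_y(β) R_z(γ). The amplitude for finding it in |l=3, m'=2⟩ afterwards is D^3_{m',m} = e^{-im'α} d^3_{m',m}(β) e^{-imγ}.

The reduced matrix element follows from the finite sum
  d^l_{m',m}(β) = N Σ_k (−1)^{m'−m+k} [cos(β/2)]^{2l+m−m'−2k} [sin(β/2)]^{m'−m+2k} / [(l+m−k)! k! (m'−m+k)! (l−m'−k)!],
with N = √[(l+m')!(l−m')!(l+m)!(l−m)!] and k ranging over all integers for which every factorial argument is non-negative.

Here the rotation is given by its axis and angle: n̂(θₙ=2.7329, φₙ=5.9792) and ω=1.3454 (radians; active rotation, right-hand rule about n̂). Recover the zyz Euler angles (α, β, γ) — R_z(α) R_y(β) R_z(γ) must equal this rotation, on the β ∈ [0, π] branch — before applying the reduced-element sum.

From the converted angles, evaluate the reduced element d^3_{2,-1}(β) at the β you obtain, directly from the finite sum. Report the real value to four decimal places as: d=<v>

Axis–angle → zyz. n̂ = (sinθₙcosφₙ, sinθₙsinφₙ, cosθₙ) = (+0.379189, -0.118955, -0.917641), ω = 1.3454.
R = I cosω + sinω [n̂]ₓ + (1−cosω) n̂n̂ᵀ gives
  R = [+0.335142, +0.859405, -0.386139; -0.929455, +0.234480, -0.284836; -0.154247, +0.454360, +0.877363]
β = atan2(√(R₁₃²+R₂₃²), R₃₃) = 0.500459; α = atan2(R₂₃, R₁₃) mod 2π = 3.777144; γ = atan2(R₃₂, −R₃₁) mod 2π = 1.243522
d^3_{2,-1}(β=0.5005) via the finite sum:
With c≡cos(β/2)=0.968856 and s≡sin(β/2)=0.247626, N=[120·1·2·24]^{1/2}=75.894664
k∈{0,1} keeps every argument non-negative
  k=0: (−1)^3·75.8947/(12)·0.9689^3·0.2476^3 = -0.087337
  k=1: (−1)^4·75.8947/(24)·0.9689^1·0.2476^5 = +0.002853
d^3_{2,-1}(0.5005) = -0.087337 +0.002853 = -0.084484

d=-0.0845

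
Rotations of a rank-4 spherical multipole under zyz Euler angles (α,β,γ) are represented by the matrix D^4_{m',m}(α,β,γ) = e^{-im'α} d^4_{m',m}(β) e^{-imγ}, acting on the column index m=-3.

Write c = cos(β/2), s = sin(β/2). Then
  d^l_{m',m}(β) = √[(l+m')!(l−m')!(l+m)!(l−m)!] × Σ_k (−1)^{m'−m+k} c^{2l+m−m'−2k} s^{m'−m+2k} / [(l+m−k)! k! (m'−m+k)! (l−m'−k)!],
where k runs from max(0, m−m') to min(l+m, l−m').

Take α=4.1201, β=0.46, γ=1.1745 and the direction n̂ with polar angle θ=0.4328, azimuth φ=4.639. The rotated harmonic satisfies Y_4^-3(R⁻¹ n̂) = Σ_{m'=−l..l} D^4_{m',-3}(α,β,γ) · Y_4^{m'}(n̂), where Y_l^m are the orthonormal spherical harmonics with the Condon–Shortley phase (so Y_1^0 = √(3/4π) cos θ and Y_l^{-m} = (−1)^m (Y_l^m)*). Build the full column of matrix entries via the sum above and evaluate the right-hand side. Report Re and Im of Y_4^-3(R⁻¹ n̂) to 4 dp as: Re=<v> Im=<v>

Need the full column D^4_{m',-3} for m'=−4..4 at α=4.1201, β=0.4600, γ=1.1745.
cos(β/2)=0.973666, sin(β/2)=0.227978
d^4_{-4,-3}: single k=1 term ⇒ +0.534944;  D = +0.216395+0.489222i
d^4_{-3,-3}: k∈[0..1] ⇒ +0.807758 -0.309987 = +0.497772;  D = -0.490096-0.087076i
d^4_{-2,-3}: k∈[0..1] ⇒ -0.707664 +0.116389 = -0.591275;  D = -0.410811+0.425254i
d^4_{-1,-3}: k∈[0..1] ⇒ +0.351492 -0.032116 = +0.319376;  D = +0.066696+0.312334i
d^4_{0,-3}: k∈[0..1] ⇒ -0.122685 +0.006726 = -0.115959;  D = +0.107605+0.043217i
d^4_{1,-3}: k∈[0..1] ⇒ +0.032116 -0.001056 = +0.031060;  D = +0.025694-0.017451i
d^4_{2,-3}: k∈[0..1] ⇒ -0.006381 +0.000117 = -0.006264;  D = -0.000027-0.006264i
d^4_{3,-3}: k∈[0..1] ⇒ +0.000932 -0.000007 = +0.000924;  D = -0.000769-0.000513i
d^4_{4,-3}: single k=0 term ⇒ -0.000088;  D = -0.000082+0.000034i
Y_4^{m'}(θ=0.4328,φ=4.639) and Σ D·Y over m':
  (+0.2164+0.4892i)·(+0.0131+0.0040i)  (-0.4901-0.0871i)·(+0.0183-0.0818i)  (-0.4108+0.4253i)·(-0.2776-0.0410i)  (+0.0667+0.3123i)·(-0.0366+0.4974i)  (+0.1076+0.0432i)·(+0.2165+0.0000i)  (+0.0257-0.0175i)·(+0.0366+0.4974i)  (-0.0000-0.0063i)·(-0.2776+0.0410i)  (-0.0008-0.0005i)·(-0.0183-0.0818i)  (-0.0001+0.0000i)·(+0.0131-0.0040i)
Y_4^-3(R⁻¹ n̂) = -0.008335-0.010359i

Re=-0.0083 Im=-0.0104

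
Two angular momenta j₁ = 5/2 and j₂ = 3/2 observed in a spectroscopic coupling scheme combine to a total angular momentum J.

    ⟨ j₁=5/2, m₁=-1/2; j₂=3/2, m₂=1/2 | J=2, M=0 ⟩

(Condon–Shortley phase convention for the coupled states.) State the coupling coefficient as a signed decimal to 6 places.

triangle: 2!×3!×1!/7! = 12/5040
(j±m)!: 2!×3!×2!×1!×2!×2! = 96
prefactor² = (2J+1)×Δ×N² = 8/7
  k=1: −1/(1!×1!×2!×1!×1!×0!) = -1/2
  k=2: +1/(2!×0!×1!×0!×2!×1!) = 1/4
Σ = -1/4  ⇒  CG² = 8/7×(-1/4)² = 1/14
CG = −√(1/14) = -0.267261

-0.267261  (= −√(1/14))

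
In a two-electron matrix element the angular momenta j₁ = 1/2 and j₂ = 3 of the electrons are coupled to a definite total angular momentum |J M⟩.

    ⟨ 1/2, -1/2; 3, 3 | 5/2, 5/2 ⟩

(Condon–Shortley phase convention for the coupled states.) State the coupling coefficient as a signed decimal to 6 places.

j₁+j₂−J=1  J+j₁−j₂=0  J−j₁+j₂=5  j₁+j₂+J+1=7
(j₁±m₁, j₂±m₂, J±M) = (0,1,6,0,5,0)
P² = 86400/7
sum k=1..1:
  [1] −1/120 = -1/120
S = -1/120
C² = P²·S² = 6/7 ; C = -0.925820

-0.925820  (= −√(6/7))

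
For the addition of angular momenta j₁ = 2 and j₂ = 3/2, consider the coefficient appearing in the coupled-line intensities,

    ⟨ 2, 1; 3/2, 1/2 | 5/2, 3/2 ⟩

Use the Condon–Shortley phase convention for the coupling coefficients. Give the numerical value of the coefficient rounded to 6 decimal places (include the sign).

triangle: 1!*3!*2!/7! = 12/5040
(j±m)!: 3!*1!*2!*1!*4!*1! = 288
prefactor² = (2J+1)*Δ*N² = 144/35
  k=0: +1/(0!*1!*1!*2!*2!*0!) = 1/4
  k=1: −1/(1!*0!*0!*1!*3!*1!) = -1/6
Σ = 1/12  ⇒  CG² = 144/35*(1/12)² = 1/35
CG = +√(1/35) = +0.169031

+√(1/35) ≈ +0.169031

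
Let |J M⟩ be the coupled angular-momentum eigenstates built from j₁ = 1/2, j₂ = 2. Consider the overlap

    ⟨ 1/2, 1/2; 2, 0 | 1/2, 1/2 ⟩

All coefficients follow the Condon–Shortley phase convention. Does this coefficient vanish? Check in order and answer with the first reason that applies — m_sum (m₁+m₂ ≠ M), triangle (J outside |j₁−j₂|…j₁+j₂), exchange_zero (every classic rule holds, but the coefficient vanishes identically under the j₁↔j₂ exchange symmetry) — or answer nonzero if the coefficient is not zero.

triangle

m-sum: m₁+m₂ = 1/2+0 = 1/2, M = 1/2  ✓
triangle: need |j₁−j₂| ≤ J ≤ j₁+j₂, i.e. J ∈ [3/2, 5/2]; J = 1/2 is outside ✗ ⇒ coefficient is 0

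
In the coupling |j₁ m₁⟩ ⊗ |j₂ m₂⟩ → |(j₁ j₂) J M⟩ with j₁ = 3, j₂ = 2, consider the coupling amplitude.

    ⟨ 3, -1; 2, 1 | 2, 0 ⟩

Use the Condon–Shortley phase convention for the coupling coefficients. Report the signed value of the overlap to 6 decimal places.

j₁+j₂−J=3  J+j₁−j₂=3  J−j₁+j₂=1  j₁+j₂+J+1=8
(j₁±m₁, j₂±m₂, J±M) = (2,4,3,1,2,2)
P² = 36/7
sum k=2..3:
  [2] +1/4 = 1/4
  [3] −1/12 = -1/12
S = 1/6
C² = P²·S² = 1/7 ; C = +0.377964

+0.377964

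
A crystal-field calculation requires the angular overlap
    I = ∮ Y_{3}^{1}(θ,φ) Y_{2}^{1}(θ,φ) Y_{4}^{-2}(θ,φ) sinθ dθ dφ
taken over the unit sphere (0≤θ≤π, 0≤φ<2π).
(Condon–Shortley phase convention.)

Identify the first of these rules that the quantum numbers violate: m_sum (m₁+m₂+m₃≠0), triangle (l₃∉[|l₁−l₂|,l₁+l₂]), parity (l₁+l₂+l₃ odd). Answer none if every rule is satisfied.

Σmᵢ = 0  ✓
l₃∈[|l₁−l₂|,l₁+l₂]=[1,5], have l₃=4  ✓
Σlᵢ = 9 ⇒ odd  ✗

parity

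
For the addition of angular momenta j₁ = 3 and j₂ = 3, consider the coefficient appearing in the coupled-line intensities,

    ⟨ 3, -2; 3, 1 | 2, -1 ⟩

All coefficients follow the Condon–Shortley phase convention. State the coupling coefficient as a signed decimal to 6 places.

−√(5/28) = -0.422577

j₁+j₂−J=4  J+j₁−j₂=2  J−j₁+j₂=2  j₁+j₂+J+1=9
(j₁±m₁, j₂±m₂, J±M) = (1,5,4,2,1,3)
P² = 320/7
sum k=3..4:
  [3] −1/12 = -1/12
  [4] +1/48 = 1/48
S = -1/16
C² = P²·S² = 5/28 ; C = -0.422577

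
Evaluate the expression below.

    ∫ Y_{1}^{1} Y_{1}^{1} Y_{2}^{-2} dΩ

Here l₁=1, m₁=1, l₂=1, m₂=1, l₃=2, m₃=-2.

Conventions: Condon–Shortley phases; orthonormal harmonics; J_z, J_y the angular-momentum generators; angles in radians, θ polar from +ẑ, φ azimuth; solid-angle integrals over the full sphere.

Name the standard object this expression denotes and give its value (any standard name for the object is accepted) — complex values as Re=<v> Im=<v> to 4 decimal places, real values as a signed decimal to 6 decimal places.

Gaunt coefficient, +0.309019

This is a Gaunt coefficient — the integral of a triple product of spherical harmonics over the sphere.
Checks pass: Σm=0; 4 even; l₃=2∈[0,2].
(2·1+1)(2·1+1)(2·2+1) = 45
Δ: 0! 2! 2! / 5! → 1/30
sum: t=0:+1/1 = 1/1
3j²(1 1 2; 0 0 0) = Δ·Π!·Σ² = 2/15  (sign +1)
sum: t=0:+1/4 = 1/4
3j²(1 1 2; 1 1 -2) = Δ·Π!·Σ² = 1/5  (sign +1)
combine: 4πI² = 45·2/15·1/5 = 6/5
take √, sign +1: I = 0.30901936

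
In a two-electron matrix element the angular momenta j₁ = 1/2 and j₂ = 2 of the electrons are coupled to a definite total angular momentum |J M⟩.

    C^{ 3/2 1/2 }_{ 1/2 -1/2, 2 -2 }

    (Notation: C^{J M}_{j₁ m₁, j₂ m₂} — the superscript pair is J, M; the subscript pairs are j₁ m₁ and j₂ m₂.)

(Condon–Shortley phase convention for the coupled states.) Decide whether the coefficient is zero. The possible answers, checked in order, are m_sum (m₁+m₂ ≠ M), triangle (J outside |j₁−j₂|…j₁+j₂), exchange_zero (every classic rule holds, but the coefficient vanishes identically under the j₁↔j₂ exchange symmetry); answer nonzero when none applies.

m_sum

m-sum: m₁+m₂ = -1/2+(-2) = -5/2, M = 1/2  ✗ ⇒ coefficient is 0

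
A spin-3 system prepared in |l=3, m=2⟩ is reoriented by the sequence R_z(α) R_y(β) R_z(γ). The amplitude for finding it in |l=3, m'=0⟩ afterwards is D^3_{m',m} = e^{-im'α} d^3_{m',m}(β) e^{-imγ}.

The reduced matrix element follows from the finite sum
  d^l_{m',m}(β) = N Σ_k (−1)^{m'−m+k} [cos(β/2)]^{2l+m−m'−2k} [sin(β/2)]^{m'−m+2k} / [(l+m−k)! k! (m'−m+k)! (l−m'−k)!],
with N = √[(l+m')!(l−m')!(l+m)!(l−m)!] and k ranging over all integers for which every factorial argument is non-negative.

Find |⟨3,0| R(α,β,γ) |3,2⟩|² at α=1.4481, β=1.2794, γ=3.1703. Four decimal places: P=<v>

P=0.1303

Split into d^3_{0,2}(β=1.2794) × two z-phases.
With c≡cos(β/2)=0.802275 and s≡sin(β/2)=0.596955, N=[6·6·120·1]^{1/2}=65.726707
k∈{2,3} keeps every argument non-negative
  k=2: (−1)^0·65.7267/(12)·0.8023^4·0.5970^2 = +0.808605
  k=3: (−1)^1·65.7267/(12)·0.8023^2·0.5970^4 = -0.447685
d^3_{0,2}(1.2794) = +0.808605 -0.447685 = +0.360920
|D^3_{0,2}|² = |d^3_{0,2}(β)|² = (+0.360920)² = 0.130263 (the z-rotation phases have unit modulus)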